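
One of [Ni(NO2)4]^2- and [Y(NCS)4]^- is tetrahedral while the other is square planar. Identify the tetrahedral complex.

For [Ni(NO2)4]^2-: Ligand charges: each nitro (N-bound nitrite) is −1. With an overall charge of −2 the nickel centre must be in the +2 oxidation state. Group 10 minus oxidation state 2 gives a d⁸ configuration. Nitro (N-bound nitrite) is a strong-field ligand (high in the spectrochemical series). A 3d d⁸ ion with strong-field ligands gains enough CFSE to favour square planar over tetrahedral. → square planar.
For [Y(NCS)4]^-: Ligand charges: each isothiocyanate is −1. With an overall charge of −1 the yttrium centre must be in the +3 oxidation state. Yttrium is a group-3 element; Y(III) is therefore d⁰. A d⁰ ion has no crystal-field stabilisation preference between square planar and tetrahedral, so four ligands adopt the sterically favoured tetrahedral geometry. → tetrahedral.

[Y(NCS)4]^-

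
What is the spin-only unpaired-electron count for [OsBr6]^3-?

Ligand charges: each bromide is −1. With an overall charge of −3 the osmium centre must be in the +3 oxidation state.
Os sits in group 8, so the d-electron count is 8 − 3 = 5.
The spin state decides the count: a 5d ion has a large Δₒ and is invariably low-spin.
An octahedral low-spin d⁵ ion is t₂g⁵e_g⁰, giving 1 unpaired electron.

1 unpaired electron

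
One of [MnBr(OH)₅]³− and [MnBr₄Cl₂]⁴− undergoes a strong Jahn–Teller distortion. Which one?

[MnBr(OH)₅]³−: Summing ligand charges against the −3 overall charge gives an oxidation state of +3 for manganese. Manganese is a group-7 element; Mn(III) is therefore d⁴. Bromide and hydroxide are weak-field ligands for a first-row metal, so the complex is high-spin. The t₂g³e_g¹ (high-spin) configuration has an unevenly filled e_g set; the Jahn–Teller theorem predicts a tetragonal distortion (typically axial elongation) to lift the degeneracy.
[MnBr₄Cl₂]⁴−: Summing ligand charges against the −4 overall charge gives an oxidation state of +2 for manganese. Manganese is a group-7 element; Mn(II) is therefore d⁵. Bromide and chloride are weak-field ligands for a first-row metal, so the complex is high-spin. The d⁵ configuration leaves the e_g set evenly filled (or empty) — no strong Jahn–Teller driving force.

[MnBr(OH)₅]³−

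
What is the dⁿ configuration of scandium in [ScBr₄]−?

d0

Ligand charges: each bromide is −1. With an overall charge of −1 the scandium centre must be in the +3 oxidation state.
Scandium is a group-3 element; Sc(III) is therefore d⁰.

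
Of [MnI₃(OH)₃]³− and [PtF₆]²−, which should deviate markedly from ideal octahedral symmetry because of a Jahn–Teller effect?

[MnI₃(OH)₃]³−

[MnI₃(OH)₃]³−: Ligand charges: each iodide is −1; each hydroxide is −1. With an overall charge of −3 the manganese centre must be in the +3 oxidation state. Mn sits in group 7, so the d-electron count is 7 − 3 = 4. Hydroxide and iodide are weak-field ligands for a first-row metal, so the complex is high-spin. The t₂g³e_g¹ (high-spin) configuration has an unevenly filled e_g set; the Jahn–Teller theorem predicts a tetragonal distortion (typically axial elongation) to lift the degeneracy.
[PtF₆]²−: Each fluoride is −1; balancing the −2 overall charge requires Pt(IV). Platinum is a group-10 element; Pt(IV) is therefore d⁶. A 5d ion has a large Δₒ and is invariably low-spin. The d⁶ configuration leaves the e_g set evenly filled (or empty) — no strong Jahn–Teller driving force.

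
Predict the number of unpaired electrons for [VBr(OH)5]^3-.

2

Each bromide is −1; each hydroxide is −1; balancing the −3 overall charge requires V(III).
Group 5 minus oxidation state 3 gives a d² configuration.
In an octahedral field the d² configuration is t₂g²e_g⁰ (only one arrangement possible), giving 2 unpaired electrons.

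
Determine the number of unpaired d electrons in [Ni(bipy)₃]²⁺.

2 unpaired electrons

Ligand charges: 2,2′-bipyridine is neutral. With an overall charge of +2 the nickel centre must be in the +2 oxidation state.
Nickel is a group-10 element; Ni(II) is therefore d⁸.
Counting donor atoms: 3×2,2′-bipyridine (bidentate) → 6 donors. Coordination number = 6.
In an octahedral field the d⁸ configuration is t₂g⁶e_g² (only one arrangement possible), giving 2 unpaired electrons.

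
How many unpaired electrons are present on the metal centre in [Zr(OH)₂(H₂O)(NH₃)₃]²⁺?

Summing ligand charges against the +2 overall charge gives an oxidation state of +4 for zirconium.
Zirconium is a group-4 element; Zr(IV) is therefore d⁰.
In an octahedral field the d⁰ configuration is t₂g⁰e_g⁰, giving 0 unpaired electrons.

0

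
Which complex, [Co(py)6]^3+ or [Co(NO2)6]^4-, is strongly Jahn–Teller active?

[Co(py)6]^3+: Pyridine is neutral; balancing the +3 overall charge requires Co(III). Co sits in group 9, so the d-electron count is 9 − 3 = 6. Co(III) has an exceptionally large octahedral splitting and is low-spin with essentially every ligand except fluoride. The d⁶ configuration leaves the e_g set evenly filled (or empty) — no strong Jahn–Teller driving force.
[Co(NO2)6]^4-: Summing ligand charges against the −4 overall charge gives an oxidation state of +2 for cobalt. Group 9 minus oxidation state 2 gives a d⁷ configuration. Nitro (N-bound nitrite) is a strong-field ligand (high in the spectrochemical series) for a first-row metal, so the complex is low-spin. The t₂g⁶e_g¹ (low-spin) configuration has an unevenly filled e_g set; the Jahn–Teller theorem predicts a tetragonal distortion (typically axial elongation) to lift the degeneracy.

[Co(NO2)6]^4-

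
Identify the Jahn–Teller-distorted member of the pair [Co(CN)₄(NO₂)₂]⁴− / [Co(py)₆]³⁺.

[Co(CN)₄(NO₂)₂]⁴−

[Co(CN)₄(NO₂)₂]⁴−: Each cyanide is −1; each nitro (N-bound nitrite) is −1; balancing the −4 overall charge requires Co(II). Cobalt is a group-9 element; Co(II) is therefore d⁷. Cyanide and nitro (N-bound nitrite) are strong-field ligands (high in the spectrochemical series) for a first-row metal, so the complex is low-spin. The t₂g⁶e_g¹ (low-spin) configuration has an unevenly filled e_g set; the Jahn–Teller theorem predicts a tetragonal distortion (typically axial elongation) to lift the degeneracy.
[Co(py)₆]³⁺: Summing ligand charges against the +3 overall charge gives an oxidation state of +3 for cobalt. Group 9 minus oxidation state 3 gives a d⁶ configuration. Co(III) has an exceptionally large octahedral splitting and is low-spin with essentially every ligand except fluoride. The d⁶ configuration leaves the e_g set evenly filled (or empty) — no strong Jahn–Teller driving force.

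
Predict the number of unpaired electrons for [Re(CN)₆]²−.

Ligand charges: each cyanide is −1. With an overall charge of −2 the rhenium centre must be in the +4 oxidation state.
Re sits in group 7, so the d-electron count is 7 − 4 = 3.
In an octahedral field the d³ configuration is t₂g³e_g⁰ (only one arrangement possible), giving 3 unpaired electrons.

3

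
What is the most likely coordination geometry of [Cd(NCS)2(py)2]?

Each isothiocyanate is −1; pyridine is neutral; balancing the 0 overall charge requires Cd(II).
Cadmium is a group-12 element; Cd(II) is therefore d¹⁰.
Coordination number: 4.
A d¹⁰ ion has no crystal-field stabilisation preference between square planar and tetrahedral, so four ligands adopt the sterically favoured tetrahedral geometry.

tetrahedral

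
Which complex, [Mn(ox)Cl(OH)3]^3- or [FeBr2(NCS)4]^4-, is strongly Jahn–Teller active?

[Mn(ox)Cl(OH)3]^3-

[Mn(ox)Cl(OH)3]^3-: Ligand charges: each oxalate is −2; each chloride is −1; each hydroxide is −1. With an overall charge of −3 the manganese centre must be in the +3 oxidation state. Mn sits in group 7, so the d-electron count is 7 − 3 = 4. Chloride, hydroxide, and oxalate are weak-field ligands for a first-row metal, so the complex is high-spin. The t₂g³e_g¹ (high-spin) configuration has an unevenly filled e_g set; the Jahn–Teller theorem predicts a tetragonal distortion (typically axial elongation) to lift the degeneracy.
[FeBr2(NCS)4]^4-: Summing ligand charges against the −4 overall charge gives an oxidation state of +2 for iron. Group 8 minus oxidation state 2 gives a d⁶ configuration. Bromide and isothiocyanate are weak-field ligands for a first-row metal, so the complex is high-spin. The d⁶ configuration leaves the e_g set evenly filled (or empty) — no strong Jahn–Teller driving force.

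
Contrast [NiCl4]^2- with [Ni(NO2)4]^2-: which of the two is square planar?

[Ni(NO2)4]^2-

For [NiCl4]^2-: Summing ligand charges against the −2 overall charge gives an oxidation state of +2 for nickel. Nickel is a group-10 element; Ni(II) is therefore d⁸. Chloride is a weak-field ligand. With weak-field ligands the CFSE gain from square planar is small, so a 3d d⁸ ion takes the sterically preferred tetrahedral geometry. → tetrahedral.
For [Ni(NO2)4]^2-: Ligand charges: each nitro (N-bound nitrite) is −1. With an overall charge of −2 the nickel centre must be in the +2 oxidation state. Group 10 minus oxidation state 2 gives a d⁸ configuration. Nitro (N-bound nitrite) is a strong-field ligand (high in the spectrochemical series). A 3d d⁸ ion with strong-field ligands gains enough CFSE to favour square planar over tetrahedral. → square planar.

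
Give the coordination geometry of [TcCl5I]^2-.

octahedral

Summing ligand charges against the −2 overall charge gives an oxidation state of +4 for technetium.
Tc sits in group 7, so the d-electron count is 7 − 4 = 3.
Coordination number: 6.
Six donors around a single metal centre give an octahedral coordination sphere.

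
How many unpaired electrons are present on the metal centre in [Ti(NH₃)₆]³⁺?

1 unpaired electron

Ligand charges: ammonia is neutral. With an overall charge of +3 the titanium centre must be in the +3 oxidation state.
Titanium is a group-4 element; Ti(III) is therefore d¹.
In an octahedral field the d¹ configuration is t₂g¹e_g⁰ (only one arrangement possible), giving 1 unpaired electron.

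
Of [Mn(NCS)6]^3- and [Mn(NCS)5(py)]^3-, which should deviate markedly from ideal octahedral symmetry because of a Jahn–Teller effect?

[Mn(NCS)6]^3-

[Mn(NCS)6]^3-: Ligand charges: each isothiocyanate is −1. With an overall charge of −3 the manganese centre must be in the +3 oxidation state. Mn sits in group 7, so the d-electron count is 7 − 3 = 4. Isothiocyanate is a weak-field ligand for a first-row metal, so the complex is high-spin. The t₂g³e_g¹ (high-spin) configuration has an unevenly filled e_g set; the Jahn–Teller theorem predicts a tetragonal distortion (typically axial elongation) to lift the degeneracy.
[Mn(NCS)5(py)]^3-: Ligand charges: each isothiocyanate is −1; pyridine is neutral. With an overall charge of −3 the manganese centre must be in the +2 oxidation state. Mn sits in group 7, so the d-electron count is 7 − 2 = 5. Isothiocyanate is a weak-field ligand for a first-row metal, so the complex is high-spin. The d⁵ configuration leaves the e_g set evenly filled (or empty) — no strong Jahn–Teller driving force.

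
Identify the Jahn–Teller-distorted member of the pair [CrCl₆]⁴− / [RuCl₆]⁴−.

[CrCl₆]⁴−

[CrCl₆]⁴−: Summing ligand charges against the −4 overall charge gives an oxidation state of +2 for chromium. Group 6 minus oxidation state 2 gives a d⁴ configuration. Chloride is a weak-field ligand for a first-row metal, so the complex is high-spin. The t₂g³e_g¹ (high-spin) configuration has an unevenly filled e_g set; the Jahn–Teller theorem predicts a tetragonal distortion (typically axial elongation) to lift the degeneracy.
[RuCl₆]⁴−: Summing ligand charges against the −4 overall charge gives an oxidation state of +2 for ruthenium. Ruthenium is a group-8 element; Ru(II) is therefore d⁶. A 4d ion has a large Δₒ and is invariably low-spin. The d⁶ configuration leaves the e_g set evenly filled (or empty) — no strong Jahn–Teller driving force.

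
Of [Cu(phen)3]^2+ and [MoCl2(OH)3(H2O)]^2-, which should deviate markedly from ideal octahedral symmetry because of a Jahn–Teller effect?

[Cu(phen)3]^2+: Summing ligand charges against the +2 overall charge gives an oxidation state of +2 for copper. Cu sits in group 11, so the d-electron count is 11 − 2 = 9. The t₂g⁶e_g³ configuration has an unevenly filled e_g set; the Jahn–Teller theorem predicts a tetragonal distortion (typically axial elongation) to lift the degeneracy.
[MoCl2(OH)3(H2O)]^2-: Each chloride is −1; each hydroxide is −1; water is neutral; balancing the −2 overall charge requires Mo(III). Molybdenum is a group-6 element; Mo(III) is therefore d³. The d³ configuration leaves the e_g set evenly filled (or empty) — no strong Jahn–Teller driving force.

[Cu(phen)3]^2+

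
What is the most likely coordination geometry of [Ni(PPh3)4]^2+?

square planar

Ligand charges: triphenylphosphine is neutral. With an overall charge of +2 the nickel centre must be in the +2 oxidation state.
Ni sits in group 10, so the d-electron count is 10 − 2 = 8.
With 4 monodentate ligands the coordination number is 4.
Triphenylphosphine is a strong-field ligand (high in the spectrochemical series).
A 3d d⁸ ion with strong-field ligands gains enough CFSE to favour square planar over tetrahedral.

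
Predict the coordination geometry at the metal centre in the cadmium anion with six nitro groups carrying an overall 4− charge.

Summing ligand charges against the −4 overall charge gives an oxidation state of +2 for cadmium.
Cd sits in group 12, so the d-electron count is 12 − 2 = 10.
Coordination number: 6.
Six donors around a single metal centre give an octahedral coordination sphere.

octahedral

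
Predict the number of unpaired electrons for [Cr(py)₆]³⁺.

Ligand charges: pyridine is neutral. With an overall charge of +3 the chromium centre must be in the +3 oxidation state.
Group 6 minus oxidation state 3 gives a d³ configuration.
In an octahedral field the d³ configuration is t₂g³e_g⁰ (only one arrangement possible), giving 3 unpaired electrons.

3 unpaired electrons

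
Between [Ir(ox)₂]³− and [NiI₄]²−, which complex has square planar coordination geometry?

For [Ir(ox)₂]³−: Each oxalate is −2; balancing the −3 overall charge requires Ir(I). Ir sits in group 9, so the d-electron count is 9 − 1 = 8. A 5d d⁸ ion has a large crystal-field splitting; square planar leaves the high-energy d_{x²−y²} orbital empty and maximises CFSE. → square planar.
For [NiI₄]²−: Ligand charges: each iodide is −1. With an overall charge of −2 the nickel centre must be in the +2 oxidation state. Nickel is a group-10 element; Ni(II) is therefore d⁸. Iodide is a weak-field ligand. With weak-field ligands the CFSE gain from square planar is small, so a 3d d⁸ ion takes the sterically preferred tetrahedral geometry. → tetrahedral.

[Ir(ox)₂]³−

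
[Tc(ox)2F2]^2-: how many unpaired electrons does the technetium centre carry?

Each oxalate is −2; each fluoride is −1; balancing the −2 overall charge requires Tc(IV).
Tc sits in group 7, so the d-electron count is 7 − 4 = 3.
Counting donor atoms: 2×oxalate (bidentate) → 4 donors; 2×fluoride (monodentate) → 2 donors. Coordination number = 6.
In an octahedral field the d³ configuration is t₂g³e_g⁰ (only one arrangement possible), giving 3 unpaired electrons.

3 unpaired electrons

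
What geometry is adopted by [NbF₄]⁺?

Ligand charges: each fluoride is −1. With an overall charge of +1 the niobium centre must be in the +5 oxidation state.
Nb sits in group 5, so the d-electron count is 5 − 5 = 0.
With 4 monodentate ligands the coordination number is 4.
A d⁰ ion has no crystal-field stabilisation preference between square planar and tetrahedral, so four ligands adopt the sterically favoured tetrahedral geometry.

tetrahedral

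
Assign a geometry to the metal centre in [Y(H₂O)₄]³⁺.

Ligand charges: water is neutral. With an overall charge of +3 the yttrium centre must be in the +3 oxidation state.
Yttrium is a group-3 element; Y(III) is therefore d⁰.
With 4 monodentate ligands the coordination number is 4.
A d⁰ ion has no crystal-field stabilisation preference between square planar and tetrahedral, so four ligands adopt the sterically favoured tetrahedral geometry.

tetrahedral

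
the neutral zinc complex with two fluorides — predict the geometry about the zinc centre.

Each fluoride is −1; balancing the 0 overall charge requires Zn(II).
Zinc is a group-12 element; Zn(II) is therefore d¹⁰.
Coordination number: 2.
A d¹⁰ ion with only two ligands adopts a linear arrangement (sp hybridisation; no CFSE preference).

linear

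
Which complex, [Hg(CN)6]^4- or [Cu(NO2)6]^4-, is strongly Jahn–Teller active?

[Cu(NO2)6]^4-

[Hg(CN)6]^4-: Ligand charges: each cyanide is −1. With an overall charge of −4 the mercury centre must be in the +2 oxidation state. Hg sits in group 12, so the d-electron count is 12 − 2 = 10. The d¹⁰ configuration leaves the e_g set evenly filled (or empty) — no strong Jahn–Teller driving force.
[Cu(NO2)6]^4-: Summing ligand charges against the −4 overall charge gives an oxidation state of +2 for copper. Cu sits in group 11, so the d-electron count is 11 − 2 = 9. The t₂g⁶e_g³ configuration has an unevenly filled e_g set; the Jahn–Teller theorem predicts a tetragonal distortion (typically axial elongation) to lift the degeneracy.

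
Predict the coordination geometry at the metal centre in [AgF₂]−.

Each fluoride is −1; balancing the −1 overall charge requires Ag(I).
Silver is a group-11 element; Ag(I) is therefore d¹⁰.
Coordination number: 2.
A d¹⁰ ion with only two ligands adopts a linear arrangement (sp hybridisation; no CFSE preference).

linear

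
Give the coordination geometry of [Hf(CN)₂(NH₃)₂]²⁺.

Summing ligand charges against the +2 overall charge gives an oxidation state of +4 for hafnium.
Hafnium is a group-4 element; Hf(IV) is therefore d⁰.
Coordination number: 4.
A d⁰ ion has no crystal-field stabilisation preference between square planar and tetrahedral, so four ligands adopt the sterically favoured tetrahedral geometry.

tetrahedral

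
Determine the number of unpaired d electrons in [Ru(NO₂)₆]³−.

1

Each nitro (N-bound nitrite) is −1; balancing the −3 overall charge requires Ru(III).
Ruthenium is a group-8 element; Ru(III) is therefore d⁵.
The spin state decides the count: a 4d ion has a large Δₒ and is invariably low-spin.
An octahedral low-spin d⁵ ion is t₂g⁵e_g⁰, giving 1 unpaired electron.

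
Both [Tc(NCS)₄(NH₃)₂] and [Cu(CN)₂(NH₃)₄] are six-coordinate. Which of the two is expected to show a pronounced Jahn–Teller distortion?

[Tc(NCS)₄(NH₃)₂]: Summing ligand charges against the 0 overall charge gives an oxidation state of +4 for technetium. Technetium is a group-7 element; Tc(IV) is therefore d³. The d³ configuration leaves the e_g set evenly filled (or empty) — no strong Jahn–Teller driving force.
[Cu(CN)₂(NH₃)₄]: Each cyanide is −1; ammonia is neutral; balancing the 0 overall charge requires Cu(II). Cu sits in group 11, so the d-electron count is 11 − 2 = 9. The t₂g⁶e_g³ configuration has an unevenly filled e_g set; the Jahn–Teller theorem predicts a tetragonal distortion (typically axial elongation) to lift the degeneracy.

[Cu(CN)₂(NH₃)₄]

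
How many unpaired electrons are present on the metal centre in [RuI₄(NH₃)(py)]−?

Each iodide is −1; ammonia is neutral; pyridine is neutral; balancing the −1 overall charge requires Ru(III).
Ru sits in group 8, so the d-electron count is 8 − 3 = 5.
The spin state decides the count: a 4d ion has a large Δₒ and is invariably low-spin.
An octahedral low-spin d⁵ ion is t₂g⁵e_g⁰, giving 1 unpaired electron.

1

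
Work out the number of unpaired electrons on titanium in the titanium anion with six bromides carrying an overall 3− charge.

Summing ligand charges against the −3 overall charge gives an oxidation state of +3 for titanium.
Group 4 minus oxidation state 3 gives a d¹ configuration.
In an octahedral field the d¹ configuration is t₂g¹e_g⁰ (only one arrangement possible), giving 1 unpaired electron.

1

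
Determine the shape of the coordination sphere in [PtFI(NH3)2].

square planar

Ligand charges: each fluoride is −1; each iodide is −1; ammonia is neutral. With an overall charge of 0 the platinum centre must be in the +2 oxidation state.
Pt sits in group 10, so the d-electron count is 10 − 2 = 8.
Coordination number: 4.
A 5d d⁸ ion has a large crystal-field splitting; square planar leaves the high-energy d_{x²−y²} orbital empty and maximises CFSE.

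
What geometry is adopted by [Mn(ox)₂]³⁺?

Each oxalate is −2; balancing the +3 overall charge requires Mn(VII).
Manganese is a group-7 element; Mn(VII) is therefore d⁰.
Counting donor atoms: 2×oxalate (bidentate) → 4 donors. Coordination number = 4.
A d⁰ ion has no crystal-field stabilisation preference between square planar and tetrahedral, so four ligands adopt the sterically favoured tetrahedral geometry.

tetrahedral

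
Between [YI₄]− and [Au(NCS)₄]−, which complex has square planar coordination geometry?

For [YI₄]−: Each iodide is −1; balancing the −1 overall charge requires Y(III). Group 3 minus oxidation state 3 gives a d⁰ configuration. A d⁰ ion has no crystal-field stabilisation preference between square planar and tetrahedral, so four ligands adopt the sterically favoured tetrahedral geometry. → tetrahedral.
For [Au(NCS)₄]−: Each isothiocyanate is −1; balancing the −1 overall charge requires Au(III). Group 11 minus oxidation state 3 gives a d⁸ configuration. A 5d d⁸ ion has a large crystal-field splitting; square planar leaves the high-energy d_{x²−y²} orbital empty and maximises CFSE. → square planar.

[Au(NCS)₄]−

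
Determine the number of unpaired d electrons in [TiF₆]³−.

Each fluoride is −1; balancing the −3 overall charge requires Ti(III).
Titanium is a group-4 element; Ti(III) is therefore d¹.
In an octahedral field the d¹ configuration is t₂g¹e_g⁰ (only one arrangement possible), giving 1 unpaired electron.

1 unpaired electron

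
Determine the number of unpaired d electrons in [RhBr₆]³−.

0 unpaired electrons

Each bromide is −1; balancing the −3 overall charge requires Rh(III).
Group 9 minus oxidation state 3 gives a d⁶ configuration.
The spin state decides the count: a 4d ion has a large Δₒ and is invariably low-spin.
An octahedral low-spin d⁶ ion is t₂g⁶e_g⁰, giving 0 unpaired electrons.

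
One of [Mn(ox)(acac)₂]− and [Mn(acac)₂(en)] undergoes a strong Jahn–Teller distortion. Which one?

[Mn(ox)(acac)₂]−

[Mn(ox)(acac)₂]−: Ligand charges: each oxalate is −2; each acetylacetonate is −1. With an overall charge of −1 the manganese centre must be in the +3 oxidation state. Manganese is a group-7 element; Mn(III) is therefore d⁴. Acetylacetonate and oxalate are weak-field ligands for a first-row metal, so the complex is high-spin. The t₂g³e_g¹ (high-spin) configuration has an unevenly filled e_g set; the Jahn–Teller theorem predicts a tetragonal distortion (typically axial elongation) to lift the degeneracy.
[Mn(acac)₂(en)]: Each acetylacetonate is −1; ethylenediamine is neutral; balancing the 0 overall charge requires Mn(II). Group 7 minus oxidation state 2 gives a d⁵ configuration. Acetylacetonate is a weak-field ligand for a first-row metal, so the complex is high-spin. The d⁵ configuration leaves the e_g set evenly filled (or empty) — no strong Jahn–Teller driving force.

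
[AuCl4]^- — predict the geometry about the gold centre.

square planar

Ligand charges: each chloride is −1. With an overall charge of −1 the gold centre must be in the +3 oxidation state.
Group 11 minus oxidation state 3 gives a d⁸ configuration.
Coordination number: 4.
A 5d d⁸ ion has a large crystal-field splitting; square planar leaves the high-energy d_{x²−y²} orbital empty and maximises CFSE.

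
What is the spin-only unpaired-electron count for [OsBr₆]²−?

2

Summing ligand charges against the −2 overall charge gives an oxidation state of +4 for osmium.
Group 8 minus oxidation state 4 gives a d⁴ configuration.
The spin state decides the count: a 5d ion has a large Δₒ and is invariably low-spin.
An octahedral low-spin d⁴ ion is t₂g⁴e_g⁰, giving 2 unpaired electrons.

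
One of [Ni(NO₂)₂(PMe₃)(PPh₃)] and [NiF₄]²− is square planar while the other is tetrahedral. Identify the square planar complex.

For [Ni(NO₂)₂(PMe₃)(PPh₃)]: Ligand charges: each nitro (N-bound nitrite) is −1; trimethylphosphine is neutral; triphenylphosphine is neutral. With an overall charge of 0 the nickel centre must be in the +2 oxidation state. Group 10 minus oxidation state 2 gives a d⁸ configuration. Nitro (N-bound nitrite), trimethylphosphine, and triphenylphosphine are strong-field ligands (high in the spectrochemical series). A 3d d⁸ ion with strong-field ligands gains enough CFSE to favour square planar over tetrahedral. → square planar.
For [NiF₄]²−: Ligand charges: each fluoride is −1. With an overall charge of −2 the nickel centre must be in the +2 oxidation state. Group 10 minus oxidation state 2 gives a d⁸ configuration. Fluoride is a weak-field ligand. With weak-field ligands the CFSE gain from square planar is small, so a 3d d⁸ ion takes the sterically preferred tetrahedral geometry. → tetrahedral.

[Ni(NO₂)₂(PMe₃)(PPh₃)]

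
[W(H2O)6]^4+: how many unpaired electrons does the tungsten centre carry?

Water is neutral; balancing the +4 overall charge requires W(IV).
Group 6 minus oxidation state 4 gives a d² configuration.
In an octahedral field the d² configuration is t₂g²e_g⁰ (only one arrangement possible), giving 2 unpaired electrons.

2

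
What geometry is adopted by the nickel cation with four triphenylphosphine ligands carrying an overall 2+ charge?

Ligand charges: triphenylphosphine is neutral. With an overall charge of +2 the nickel centre must be in the +2 oxidation state.
Group 10 minus oxidation state 2 gives a d⁸ configuration.
With 4 monodentate ligands the coordination number is 4.
Triphenylphosphine is a strong-field ligand (high in the spectrochemical series).
A 3d d⁸ ion with strong-field ligands gains enough CFSE to favour square planar over tetrahedral.

square planar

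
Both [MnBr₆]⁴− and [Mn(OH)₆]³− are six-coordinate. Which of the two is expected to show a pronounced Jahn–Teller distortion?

[MnBr₆]⁴−: Summing ligand charges against the −4 overall charge gives an oxidation state of +2 for manganese. Manganese is a group-7 element; Mn(II) is therefore d⁵. Bromide is a weak-field ligand for a first-row metal, so the complex is high-spin. The d⁵ configuration leaves the e_g set evenly filled (or empty) — no strong Jahn–Teller driving force.
[Mn(OH)₆]³−: Ligand charges: each hydroxide is −1. With an overall charge of −3 the manganese centre must be in the +3 oxidation state. Manganese is a group-7 element; Mn(III) is therefore d⁴. Hydroxide is a weak-field ligand for a first-row metal, so the complex is high-spin. The t₂g³e_g¹ (high-spin) configuration has an unevenly filled e_g set; the Jahn–Teller theorem predicts a tetragonal distortion (typically axial elongation) to lift the degeneracy.

[Mn(OH)₆]³−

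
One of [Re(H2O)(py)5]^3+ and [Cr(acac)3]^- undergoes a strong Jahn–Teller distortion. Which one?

[Cr(acac)3]^-

[Re(H2O)(py)5]^3+: Water is neutral; pyridine is neutral; balancing the +3 overall charge requires Re(III). Rhenium is a group-7 element; Re(III) is therefore d⁴. A 5d ion has a large Δₒ and is invariably low-spin. The d⁴ configuration leaves the e_g set evenly filled (or empty) — no strong Jahn–Teller driving force.
[Cr(acac)3]^-: Summing ligand charges against the −1 overall charge gives an oxidation state of +2 for chromium. Group 6 minus oxidation state 2 gives a d⁴ configuration. Acetylacetonate is a weak-field ligand for a first-row metal, so the complex is high-spin. The t₂g³e_g¹ (high-spin) configuration has an unevenly filled e_g set; the Jahn–Teller theorem predicts a tetragonal distortion (typically axial elongation) to lift the degeneracy.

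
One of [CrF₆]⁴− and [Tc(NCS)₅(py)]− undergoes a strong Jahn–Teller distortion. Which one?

[CrF₆]⁴−

[CrF₆]⁴−: Summing ligand charges against the −4 overall charge gives an oxidation state of +2 for chromium. Cr sits in group 6, so the d-electron count is 6 − 2 = 4. Fluoride is a weak-field ligand for a first-row metal, so the complex is high-spin. The t₂g³e_g¹ (high-spin) configuration has an unevenly filled e_g set; the Jahn–Teller theorem predicts a tetragonal distortion (typically axial elongation) to lift the degeneracy.
[Tc(NCS)₅(py)]−: Ligand charges: each isothiocyanate is −1; pyridine is neutral. With an overall charge of −1 the technetium centre must be in the +4 oxidation state. Technetium is a group-7 element; Tc(IV) is therefore d³. The d³ configuration leaves the e_g set evenly filled (or empty) — no strong Jahn–Teller driving force.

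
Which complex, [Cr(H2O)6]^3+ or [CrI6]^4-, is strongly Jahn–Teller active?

[Cr(H2O)6]^3+: Summing ligand charges against the +3 overall charge gives an oxidation state of +3 for chromium. Cr sits in group 6, so the d-electron count is 6 − 3 = 3. The d³ configuration leaves the e_g set evenly filled (or empty) — no strong Jahn–Teller driving force.
[CrI6]^4-: Ligand charges: each iodide is −1. With an overall charge of −4 the chromium centre must be in the +2 oxidation state. Cr sits in group 6, so the d-electron count is 6 − 2 = 4. Iodide is a weak-field ligand for a first-row metal, so the complex is high-spin. The t₂g³e_g¹ (high-spin) configuration has an unevenly filled e_g set; the Jahn–Teller theorem predicts a tetragonal distortion (typically axial elongation) to lift the degeneracy.

[CrI6]^4-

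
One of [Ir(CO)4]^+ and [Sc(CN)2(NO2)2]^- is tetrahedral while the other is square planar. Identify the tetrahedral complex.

For [Ir(CO)4]^+: Summing ligand charges against the +1 overall charge gives an oxidation state of +1 for iridium. Ir sits in group 9, so the d-electron count is 9 − 1 = 8. A 5d d⁸ ion has a large crystal-field splitting; square planar leaves the high-energy d_{x²−y²} orbital empty and maximises CFSE. → square planar.
For [Sc(CN)2(NO2)2]^-: Each cyanide is −1; each nitro (N-bound nitrite) is −1; balancing the −1 overall charge requires Sc(III). Sc sits in group 3, so the d-electron count is 3 − 3 = 0. A d⁰ ion has no crystal-field stabilisation preference between square planar and tetrahedral, so four ligands adopt the sterically favoured tetrahedral geometry. → tetrahedral.

[Sc(CN)2(NO2)2]^-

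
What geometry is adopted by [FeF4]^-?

tetrahedral

Summing ligand charges against the −1 overall charge gives an oxidation state of +3 for iron.
Group 8 minus oxidation state 3 gives a d⁵ configuration.
Coordination number: 4.
Fluoride is a weak-field ligand.
A high-spin d⁵ ion has zero CFSE in either geometry, so four ligands adopt the sterically favoured tetrahedral geometry.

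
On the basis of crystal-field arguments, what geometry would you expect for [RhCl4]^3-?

Each chloride is −1; balancing the −3 overall charge requires Rh(I).
Rh sits in group 9, so the d-electron count is 9 − 1 = 8.
With 4 monodentate ligands the coordination number is 4.
A 4d d⁸ ion has a large crystal-field splitting; square planar leaves the high-energy d_{x²−y²} orbital empty and maximises CFSE.

square planar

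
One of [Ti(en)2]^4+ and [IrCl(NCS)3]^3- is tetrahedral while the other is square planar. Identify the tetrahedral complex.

[Ti(en)2]^4+

For [Ti(en)2]^4+: Ligand charges: ethylenediamine is neutral. With an overall charge of +4 the titanium centre must be in the +4 oxidation state. Group 4 minus oxidation state 4 gives a d⁰ configuration. A d⁰ ion has no crystal-field stabilisation preference between square planar and tetrahedral, so four ligands adopt the sterically favoured tetrahedral geometry. → tetrahedral.
For [IrCl(NCS)3]^3-: Ligand charges: each chloride is −1; each isothiocyanate is −1. With an overall charge of −3 the iridium centre must be in the +1 oxidation state. Iridium is a group-9 element; Ir(I) is therefore d⁸. A 5d d⁸ ion has a large crystal-field splitting; square planar leaves the high-energy d_{x²−y²} orbital empty and maximises CFSE. → square planar.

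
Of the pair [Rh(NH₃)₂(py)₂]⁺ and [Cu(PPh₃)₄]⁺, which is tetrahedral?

For [Rh(NH₃)₂(py)₂]⁺: Summing ligand charges against the +1 overall charge gives an oxidation state of +1 for rhodium. Rh sits in group 9, so the d-electron count is 9 − 1 = 8. A 4d d⁸ ion has a large crystal-field splitting; square planar leaves the high-energy d_{x²−y²} orbital empty and maximises CFSE. → square planar.
For [Cu(PPh₃)₄]⁺: Summing ligand charges against the +1 overall charge gives an oxidation state of +1 for copper. Cu sits in group 11, so the d-electron count is 11 − 1 = 10. A d¹⁰ ion has no crystal-field stabilisation preference between square planar and tetrahedral, so four ligands adopt the sterically favoured tetrahedral geometry. → tetrahedral.

[Cu(PPh₃)₄]⁺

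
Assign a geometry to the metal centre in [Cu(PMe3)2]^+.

linear

Ligand charges: trimethylphosphine is neutral. With an overall charge of +1 the copper centre must be in the +1 oxidation state.
Group 11 minus oxidation state 1 gives a d¹⁰ configuration.
With 2 monodentate ligands the coordination number is 2.
A d¹⁰ ion with only two ligands adopts a linear arrangement (sp hybridisation; no CFSE preference).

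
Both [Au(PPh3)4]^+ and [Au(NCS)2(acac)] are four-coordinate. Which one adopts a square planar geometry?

For [Au(PPh3)4]^+: Summing ligand charges against the +1 overall charge gives an oxidation state of +1 for gold. Group 11 minus oxidation state 1 gives a d¹⁰ configuration. A d¹⁰ ion has no crystal-field stabilisation preference between square planar and tetrahedral, so four ligands adopt the sterically favoured tetrahedral geometry. → tetrahedral.
For [Au(NCS)2(acac)]: Summing ligand charges against the 0 overall charge gives an oxidation state of +3 for gold. Gold is a group-11 element; Au(III) is therefore d⁸. A 5d d⁸ ion has a large crystal-field splitting; square planar leaves the high-energy d_{x²−y²} orbital empty and maximises CFSE. → square planar.

[Au(NCS)2(acac)]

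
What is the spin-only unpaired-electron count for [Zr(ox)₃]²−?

0

Ligand charges: each oxalate is −2. With an overall charge of −2 the zirconium centre must be in the +4 oxidation state.
Zirconium is a group-4 element; Zr(IV) is therefore d⁰.
Counting donor atoms: 3×oxalate (bidentate) → 6 donors. Coordination number = 6.
In an octahedral field the d⁰ configuration is t₂g⁰e_g⁰, giving 0 unpaired electrons.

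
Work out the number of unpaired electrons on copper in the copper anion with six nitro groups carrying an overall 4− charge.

Ligand charges: each nitro (N-bound nitrite) is −1. With an overall charge of −4 the copper centre must be in the +2 oxidation state.
Copper is a group-11 element; Cu(II) is therefore d⁹.
In an octahedral field the d⁹ configuration is t₂g⁶e_g³ (only one arrangement possible), giving 1 unpaired electron.

1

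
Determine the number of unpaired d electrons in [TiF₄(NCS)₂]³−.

1

Summing ligand charges against the −3 overall charge gives an oxidation state of +3 for titanium.
Titanium is a group-4 element; Ti(III) is therefore d¹.
In an octahedral field the d¹ configuration is t₂g¹e_g⁰ (only one arrangement possible), giving 1 unpaired electron.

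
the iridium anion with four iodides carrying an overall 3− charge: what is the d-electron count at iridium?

Ligand charges: each iodide is −1. With an overall charge of −3 the iridium centre must be in the +1 oxidation state.
Group 9 minus oxidation state 1 gives a d⁸ configuration.

d⁸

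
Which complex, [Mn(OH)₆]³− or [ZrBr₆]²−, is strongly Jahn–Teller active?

[Mn(OH)₆]³−: Each hydroxide is −1; balancing the −3 overall charge requires Mn(III). Group 7 minus oxidation state 3 gives a d⁴ configuration. Hydroxide is a weak-field ligand for a first-row metal, so the complex is high-spin. The t₂g³e_g¹ (high-spin) configuration has an unevenly filled e_g set; the Jahn–Teller theorem predicts a tetragonal distortion (typically axial elongation) to lift the degeneracy.
[ZrBr₆]²−: Each bromide is −1; balancing the −2 overall charge requires Zr(IV). Zirconium is a group-4 element; Zr(IV) is therefore d⁰. The d⁰ configuration leaves the e_g set evenly filled (or empty) — no strong Jahn–Teller driving force.

[Mn(OH)₆]³−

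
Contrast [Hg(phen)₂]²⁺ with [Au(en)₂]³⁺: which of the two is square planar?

[Au(en)₂]³⁺

For [Hg(phen)₂]²⁺: Ligand charges: 1,10-phenanthroline is neutral. With an overall charge of +2 the mercury centre must be in the +2 oxidation state. Mercury is a group-12 element; Hg(II) is therefore d¹⁰. A d¹⁰ ion has no crystal-field stabilisation preference between square planar and tetrahedral, so four ligands adopt the sterically favoured tetrahedral geometry. → tetrahedral.
For [Au(en)₂]³⁺: Summing ligand charges against the +3 overall charge gives an oxidation state of +3 for gold. Gold is a group-11 element; Au(III) is therefore d⁸. A 5d d⁸ ion has a large crystal-field splitting; square planar leaves the high-energy d_{x²−y²} orbital empty and maximises CFSE. → square planar.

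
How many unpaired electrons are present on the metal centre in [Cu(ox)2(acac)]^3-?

1

Each oxalate is −2; each acetylacetonate is −1; balancing the −3 overall charge requires Cu(II).
Cu sits in group 11, so the d-electron count is 11 − 2 = 9.
Counting donor atoms: 2×oxalate (bidentate) → 4 donors; 1×acetylacetonate (bidentate) → 2 donors. Coordination number = 6.
In an octahedral field the d⁹ configuration is t₂g⁶e_g³ (only one arrangement possible), giving 1 unpaired electron.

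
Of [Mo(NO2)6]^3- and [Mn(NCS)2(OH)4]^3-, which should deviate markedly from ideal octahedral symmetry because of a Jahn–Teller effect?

[Mn(NCS)2(OH)4]^3-

[Mo(NO2)6]^3-: Summing ligand charges against the −3 overall charge gives an oxidation state of +3 for molybdenum. Mo sits in group 6, so the d-electron count is 6 − 3 = 3. The d³ configuration leaves the e_g set evenly filled (or empty) — no strong Jahn–Teller driving force.
[Mn(NCS)2(OH)4]^3-: Each isothiocyanate is −1; each hydroxide is −1; balancing the −3 overall charge requires Mn(III). Manganese is a group-7 element; Mn(III) is therefore d⁴. Hydroxide and isothiocyanate are weak-field ligands for a first-row metal, so the complex is high-spin. The t₂g³e_g¹ (high-spin) configuration has an unevenly filled e_g set; the Jahn–Teller theorem predicts a tetragonal distortion (typically axial elongation) to lift the degeneracy.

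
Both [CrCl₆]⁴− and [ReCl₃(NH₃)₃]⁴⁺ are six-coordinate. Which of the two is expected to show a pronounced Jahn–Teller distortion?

[CrCl₆]⁴−

[CrCl₆]⁴−: Ligand charges: each chloride is −1. With an overall charge of −4 the chromium centre must be in the +2 oxidation state. Cr sits in group 6, so the d-electron count is 6 − 2 = 4. Chloride is a weak-field ligand for a first-row metal, so the complex is high-spin. The t₂g³e_g¹ (high-spin) configuration has an unevenly filled e_g set; the Jahn–Teller theorem predicts a tetragonal distortion (typically axial elongation) to lift the degeneracy.
[ReCl₃(NH₃)₃]⁴⁺: Each chloride is −1; ammonia is neutral; balancing the +4 overall charge requires Re(VII). Group 7 minus oxidation state 7 gives a d⁰ configuration. The d⁰ configuration leaves the e_g set evenly filled (or empty) — no strong Jahn–Teller driving force.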